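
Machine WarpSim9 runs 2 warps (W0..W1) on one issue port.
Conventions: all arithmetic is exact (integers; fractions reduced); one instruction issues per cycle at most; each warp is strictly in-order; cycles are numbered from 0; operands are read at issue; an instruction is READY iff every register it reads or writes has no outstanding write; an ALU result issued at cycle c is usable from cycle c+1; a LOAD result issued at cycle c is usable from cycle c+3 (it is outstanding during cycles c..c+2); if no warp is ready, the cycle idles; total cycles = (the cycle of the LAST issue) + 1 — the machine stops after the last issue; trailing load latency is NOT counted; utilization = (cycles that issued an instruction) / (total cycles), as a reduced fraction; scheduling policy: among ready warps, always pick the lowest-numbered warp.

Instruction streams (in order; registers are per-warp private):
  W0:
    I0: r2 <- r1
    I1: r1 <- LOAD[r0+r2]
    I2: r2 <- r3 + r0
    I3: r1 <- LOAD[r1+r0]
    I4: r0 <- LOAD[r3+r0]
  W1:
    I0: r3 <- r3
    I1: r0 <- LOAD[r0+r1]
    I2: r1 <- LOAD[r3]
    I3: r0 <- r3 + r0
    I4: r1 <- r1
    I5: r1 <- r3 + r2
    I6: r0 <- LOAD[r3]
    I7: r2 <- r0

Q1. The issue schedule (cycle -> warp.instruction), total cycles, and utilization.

cycle 0: W0.I0
cycle 1: W0.I1
cycle 2: W0.I2
cycle 3: W1.I0
cycle 4: W0.I3
cycle 5: W0.I4
cycle 6: W1.I1
cycle 7: W1.I2
cycle 8: idle
cycle 9: W1.I3
cycle 10: W1.I4
cycle 11: W1.I5
cycle 12: W1.I6
cycle 13: idle
cycle 14: idle
cycle 15: W1.I7

Answer: 16 cycles, utilization 13/16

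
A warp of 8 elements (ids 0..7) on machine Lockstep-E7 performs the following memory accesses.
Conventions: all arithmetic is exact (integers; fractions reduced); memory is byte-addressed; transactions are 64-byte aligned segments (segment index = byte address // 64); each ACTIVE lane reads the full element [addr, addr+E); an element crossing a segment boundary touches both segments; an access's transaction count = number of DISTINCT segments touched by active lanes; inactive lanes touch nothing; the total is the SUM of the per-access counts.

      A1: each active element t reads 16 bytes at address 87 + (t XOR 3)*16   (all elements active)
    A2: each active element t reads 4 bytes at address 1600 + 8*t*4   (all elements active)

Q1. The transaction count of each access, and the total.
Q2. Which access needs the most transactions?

A1: 3 transactions
A2: 4 transactions

Answer: 3,4; total 7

Answer: A2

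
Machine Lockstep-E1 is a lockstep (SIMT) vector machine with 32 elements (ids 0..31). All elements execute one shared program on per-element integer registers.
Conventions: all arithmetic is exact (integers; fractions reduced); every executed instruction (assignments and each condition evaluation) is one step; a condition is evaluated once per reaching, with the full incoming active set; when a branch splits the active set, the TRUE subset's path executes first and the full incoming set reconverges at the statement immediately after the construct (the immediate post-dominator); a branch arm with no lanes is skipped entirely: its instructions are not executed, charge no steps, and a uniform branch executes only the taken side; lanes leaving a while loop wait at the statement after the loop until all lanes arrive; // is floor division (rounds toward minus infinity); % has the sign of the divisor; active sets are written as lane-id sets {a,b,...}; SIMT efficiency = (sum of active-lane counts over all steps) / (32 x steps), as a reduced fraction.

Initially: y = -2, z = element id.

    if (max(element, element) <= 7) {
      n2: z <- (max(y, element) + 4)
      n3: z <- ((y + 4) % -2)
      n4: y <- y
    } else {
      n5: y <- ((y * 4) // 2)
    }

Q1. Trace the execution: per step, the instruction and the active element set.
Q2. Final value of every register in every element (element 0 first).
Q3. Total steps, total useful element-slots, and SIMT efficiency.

step 0: eval (max(element, element) <= 7) {0,1,2,3,4,5,6,7,8,9,10,11,12,13,14,15,16,17,18,19,20,21,22,23,24,25,26,27,28,29,30,31}
step 1: z <- (max(y, element) + 4)   {0,1,2,3,4,5,6,7}
step 2: z <- ((y + 4) % -2)          {0,1,2,3,4,5,6,7}
step 3: y <- y                       {0,1,2,3,4,5,6,7}
step 4: y <- ((y * 4) // 2)          {8,9,10,11,12,13,14,15,16,17,18,19,20,21,22,23,24,25,26,27,28,29,30,31}

Answer: 5 steps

y: -2,-2,-2,-2,-2,-2,-2,-2,-4,-4,-4,-4,-4,-4,-4,-4,-4,-4,-4,-4,-4,-4,-4,-4,-4,-4,-4,-4,-4,-4,-4,-4
z: 0,0,0,0,0,0,0,0,8,9,10,11,12,13,14,15,16,17,18,19,20,21,22,23,24,25,26,27,28,29,30,31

steps = 5; useful = 80; efficiency = 80/160 = 1/2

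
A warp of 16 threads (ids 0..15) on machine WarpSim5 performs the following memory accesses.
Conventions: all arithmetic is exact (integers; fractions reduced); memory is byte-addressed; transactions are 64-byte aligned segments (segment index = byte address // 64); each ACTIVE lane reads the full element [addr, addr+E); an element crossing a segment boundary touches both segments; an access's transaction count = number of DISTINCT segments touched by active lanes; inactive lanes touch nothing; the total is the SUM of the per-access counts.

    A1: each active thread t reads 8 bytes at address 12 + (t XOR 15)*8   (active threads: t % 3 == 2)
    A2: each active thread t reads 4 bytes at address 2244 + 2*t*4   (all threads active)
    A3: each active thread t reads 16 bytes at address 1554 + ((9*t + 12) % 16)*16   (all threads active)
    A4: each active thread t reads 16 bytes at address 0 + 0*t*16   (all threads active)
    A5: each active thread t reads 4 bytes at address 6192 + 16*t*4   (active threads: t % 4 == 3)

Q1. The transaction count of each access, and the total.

A1: 2 transactions
A2: 2 transactions
A3: 5 transactions
A4: 1 transaction
A5: 4 transactions

Answer: 2,2,5,1,4; total 14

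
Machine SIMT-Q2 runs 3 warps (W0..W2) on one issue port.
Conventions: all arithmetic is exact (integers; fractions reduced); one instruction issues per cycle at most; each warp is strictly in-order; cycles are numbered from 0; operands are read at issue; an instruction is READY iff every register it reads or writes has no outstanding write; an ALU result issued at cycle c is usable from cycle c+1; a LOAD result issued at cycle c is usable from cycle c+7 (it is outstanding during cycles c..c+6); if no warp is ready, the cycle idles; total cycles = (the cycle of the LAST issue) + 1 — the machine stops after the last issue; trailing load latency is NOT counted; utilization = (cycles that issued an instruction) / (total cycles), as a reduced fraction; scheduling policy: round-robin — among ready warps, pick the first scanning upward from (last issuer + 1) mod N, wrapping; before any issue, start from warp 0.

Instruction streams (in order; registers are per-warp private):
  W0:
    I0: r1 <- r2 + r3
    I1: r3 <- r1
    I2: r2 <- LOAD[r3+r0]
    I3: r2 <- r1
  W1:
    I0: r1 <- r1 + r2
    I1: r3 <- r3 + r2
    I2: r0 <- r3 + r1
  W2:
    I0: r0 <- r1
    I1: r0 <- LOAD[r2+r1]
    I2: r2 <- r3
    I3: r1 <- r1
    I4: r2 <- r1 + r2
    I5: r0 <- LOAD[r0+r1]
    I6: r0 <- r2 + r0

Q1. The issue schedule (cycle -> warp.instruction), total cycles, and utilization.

cycle 0: W0.I0
cycle 1: W1.I0
cycle 2: W2.I0
cycle 3: W0.I1
cycle 4: W1.I1
cycle 5: W2.I1
cycle 6: W0.I2
cycle 7: W1.I2
cycle 8: W2.I2
cycle 9: W2.I3
cycle 10: W2.I4
cycle 11: idle
cycle 12: W2.I5
cycle 13: W0.I3
cycle 14: idle
cycle 15: idle
cycle 16: idle
cycle 17: idle
cycle 18: idle
cycle 19: W2.I6

Answer: 20 cycles, utilization 7/10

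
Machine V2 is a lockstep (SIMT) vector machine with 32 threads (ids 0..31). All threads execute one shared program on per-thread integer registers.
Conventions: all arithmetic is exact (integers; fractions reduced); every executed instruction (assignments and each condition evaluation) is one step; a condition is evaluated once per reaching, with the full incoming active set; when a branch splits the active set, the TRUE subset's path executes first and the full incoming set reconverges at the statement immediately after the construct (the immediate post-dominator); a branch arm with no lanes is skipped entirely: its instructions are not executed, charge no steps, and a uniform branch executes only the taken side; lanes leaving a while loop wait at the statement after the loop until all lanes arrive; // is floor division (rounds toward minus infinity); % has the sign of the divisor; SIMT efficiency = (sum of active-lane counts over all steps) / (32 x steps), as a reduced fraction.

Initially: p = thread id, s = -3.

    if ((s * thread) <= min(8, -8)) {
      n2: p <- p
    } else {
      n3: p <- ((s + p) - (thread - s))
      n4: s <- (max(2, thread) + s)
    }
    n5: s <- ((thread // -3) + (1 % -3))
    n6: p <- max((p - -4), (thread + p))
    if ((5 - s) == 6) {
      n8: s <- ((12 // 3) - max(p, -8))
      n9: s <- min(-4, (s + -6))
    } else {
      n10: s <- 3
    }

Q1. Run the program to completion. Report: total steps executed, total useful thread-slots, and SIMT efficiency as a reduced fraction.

Answer: 8 steps, 195 useful, 195/256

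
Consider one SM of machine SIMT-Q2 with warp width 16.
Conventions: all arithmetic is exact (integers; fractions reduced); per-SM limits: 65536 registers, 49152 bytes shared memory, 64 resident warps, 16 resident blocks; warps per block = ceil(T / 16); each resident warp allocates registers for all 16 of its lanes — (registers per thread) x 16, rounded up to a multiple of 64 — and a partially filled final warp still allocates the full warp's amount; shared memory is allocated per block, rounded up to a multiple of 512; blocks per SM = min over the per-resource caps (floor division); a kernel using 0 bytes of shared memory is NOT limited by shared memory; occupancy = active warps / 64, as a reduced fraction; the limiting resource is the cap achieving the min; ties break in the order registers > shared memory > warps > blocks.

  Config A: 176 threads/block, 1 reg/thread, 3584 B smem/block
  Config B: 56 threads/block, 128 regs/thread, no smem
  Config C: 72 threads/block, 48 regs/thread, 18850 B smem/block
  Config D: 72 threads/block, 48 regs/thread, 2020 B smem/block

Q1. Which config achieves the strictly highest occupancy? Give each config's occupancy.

occupancies: A 55/64, B 1/2, C 5/32, D 15/16

Answer: D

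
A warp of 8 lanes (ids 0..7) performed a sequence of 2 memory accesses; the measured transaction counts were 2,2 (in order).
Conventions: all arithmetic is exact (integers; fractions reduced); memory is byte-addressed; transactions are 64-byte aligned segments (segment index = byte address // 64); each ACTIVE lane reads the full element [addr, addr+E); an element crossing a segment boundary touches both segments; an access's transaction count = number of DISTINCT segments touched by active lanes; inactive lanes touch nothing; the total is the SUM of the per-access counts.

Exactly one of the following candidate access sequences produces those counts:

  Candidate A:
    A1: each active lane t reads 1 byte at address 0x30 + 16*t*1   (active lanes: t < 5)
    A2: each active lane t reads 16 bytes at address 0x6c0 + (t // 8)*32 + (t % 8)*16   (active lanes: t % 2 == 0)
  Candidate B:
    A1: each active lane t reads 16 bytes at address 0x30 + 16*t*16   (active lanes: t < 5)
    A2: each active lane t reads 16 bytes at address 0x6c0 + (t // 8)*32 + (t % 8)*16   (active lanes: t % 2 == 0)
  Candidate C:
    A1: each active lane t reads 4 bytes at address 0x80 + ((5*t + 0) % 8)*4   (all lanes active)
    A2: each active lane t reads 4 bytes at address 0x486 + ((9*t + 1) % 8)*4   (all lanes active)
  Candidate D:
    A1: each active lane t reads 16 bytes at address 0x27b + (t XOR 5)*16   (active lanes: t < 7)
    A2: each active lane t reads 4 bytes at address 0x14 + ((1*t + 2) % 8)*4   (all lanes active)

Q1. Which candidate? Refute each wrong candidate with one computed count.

B: A1 gives 5 transactions, not 2
C: A1 gives 1 transaction, not 2
D: A1 gives 3 transactions, not 2
A: all counts match (2,2)

Answer: A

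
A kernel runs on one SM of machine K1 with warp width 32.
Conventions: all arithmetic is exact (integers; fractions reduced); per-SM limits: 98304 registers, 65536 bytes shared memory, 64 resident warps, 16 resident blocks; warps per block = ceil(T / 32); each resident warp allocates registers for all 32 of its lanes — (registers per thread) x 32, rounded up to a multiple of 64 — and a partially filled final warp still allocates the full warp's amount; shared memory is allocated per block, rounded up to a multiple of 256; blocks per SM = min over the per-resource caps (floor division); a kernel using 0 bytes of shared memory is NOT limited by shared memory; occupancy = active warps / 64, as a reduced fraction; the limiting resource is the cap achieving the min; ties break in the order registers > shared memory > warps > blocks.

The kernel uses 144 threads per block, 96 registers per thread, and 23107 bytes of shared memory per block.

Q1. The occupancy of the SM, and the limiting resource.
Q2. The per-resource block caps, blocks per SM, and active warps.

Answer: occupancy 5/32, limited by shared memory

registers: 6 blocks
shared memory: 2 blocks
warps: 12 blocks
blocks: 16 blocks

Answer: 2 blocks, 10 active warps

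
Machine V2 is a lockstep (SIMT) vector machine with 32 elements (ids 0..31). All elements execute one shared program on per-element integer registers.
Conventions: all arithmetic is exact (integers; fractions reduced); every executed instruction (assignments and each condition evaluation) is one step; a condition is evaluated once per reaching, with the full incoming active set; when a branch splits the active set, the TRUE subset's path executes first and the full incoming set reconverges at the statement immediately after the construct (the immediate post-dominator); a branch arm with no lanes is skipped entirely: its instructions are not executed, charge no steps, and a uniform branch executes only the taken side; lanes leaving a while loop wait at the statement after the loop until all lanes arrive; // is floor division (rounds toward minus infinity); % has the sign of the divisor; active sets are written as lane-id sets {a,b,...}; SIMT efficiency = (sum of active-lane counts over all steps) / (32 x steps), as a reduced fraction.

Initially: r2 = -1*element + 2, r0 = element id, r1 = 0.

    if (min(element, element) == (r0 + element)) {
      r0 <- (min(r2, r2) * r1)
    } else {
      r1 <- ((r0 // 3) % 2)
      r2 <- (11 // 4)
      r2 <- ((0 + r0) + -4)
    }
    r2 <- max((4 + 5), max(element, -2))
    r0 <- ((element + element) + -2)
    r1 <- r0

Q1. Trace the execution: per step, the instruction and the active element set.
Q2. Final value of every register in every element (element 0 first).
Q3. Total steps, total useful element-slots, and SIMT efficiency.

step 0: eval (min(element, element) == (r0 + element)) {0,1,2,3,4,5,6,7,8,9,10,11,12,13,14,15,16,17,18,19,20,21,22,23,24,25,26,27,28,29,30,31}
step 1: r0 <- (min(r2, r2) * r1)     {0}
step 2: r1 <- ((r0 // 3) % 2)        {1,2,3,4,5,6,7,8,9,10,11,12,13,14,15,16,17,18,19,20,21,22,23,24,25,26,27,28,29,30,31}
step 3: r2 <- (11 // 4)              {1,2,3,4,5,6,7,8,9,10,11,12,13,14,15,16,17,18,19,20,21,22,23,24,25,26,27,28,29,30,31}
step 4: r2 <- ((0 + r0) + -4)        {1,2,3,4,5,6,7,8,9,10,11,12,13,14,15,16,17,18,19,20,21,22,23,24,25,26,27,28,29,30,31}
step 5: r2 <- max((4 + 5), max(element, -2)) {0,1,2,3,4,5,6,7,8,9,10,11,12,13,14,15,16,17,18,19,20,21,22,23,24,25,26,27,28,29,30,31}
step 6: r0 <- ((element + element) + -2) {0,1,2,3,4,5,6,7,8,9,10,11,12,13,14,15,16,17,18,19,20,21,22,23,24,25,26,27,28,29,30,31}
step 7: r1 <- r0                     {0,1,2,3,4,5,6,7,8,9,10,11,12,13,14,15,16,17,18,19,20,21,22,23,24,25,26,27,28,29,30,31}

Answer: 8 steps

r2: 9,9,9,9,9,9,9,9,9,9,10,11,12,13,14,15,16,17,18,19,20,21,22,23,24,25,26,27,28,29,30,31
r0: -2,0,2,4,6,8,10,12,14,16,18,20,22,24,26,28,30,32,34,36,38,40,42,44,46,48,50,52,54,56,58,60
r1: -2,0,2,4,6,8,10,12,14,16,18,20,22,24,26,28,30,32,34,36,38,40,42,44,46,48,50,52,54,56,58,60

steps = 8; useful = 222; efficiency = 222/256 = 111/128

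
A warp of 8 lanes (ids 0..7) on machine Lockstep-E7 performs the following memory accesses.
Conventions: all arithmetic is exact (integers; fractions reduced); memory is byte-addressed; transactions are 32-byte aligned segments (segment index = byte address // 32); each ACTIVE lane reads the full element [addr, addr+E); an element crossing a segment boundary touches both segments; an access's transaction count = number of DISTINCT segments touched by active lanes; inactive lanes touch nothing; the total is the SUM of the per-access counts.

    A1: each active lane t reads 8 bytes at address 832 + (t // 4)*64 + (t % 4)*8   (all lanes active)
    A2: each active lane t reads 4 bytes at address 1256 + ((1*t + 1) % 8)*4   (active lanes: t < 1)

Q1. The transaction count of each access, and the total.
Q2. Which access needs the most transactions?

A1: 2 transactions
A2: 1 transaction

Answer: 2,1; total 3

Answer: A1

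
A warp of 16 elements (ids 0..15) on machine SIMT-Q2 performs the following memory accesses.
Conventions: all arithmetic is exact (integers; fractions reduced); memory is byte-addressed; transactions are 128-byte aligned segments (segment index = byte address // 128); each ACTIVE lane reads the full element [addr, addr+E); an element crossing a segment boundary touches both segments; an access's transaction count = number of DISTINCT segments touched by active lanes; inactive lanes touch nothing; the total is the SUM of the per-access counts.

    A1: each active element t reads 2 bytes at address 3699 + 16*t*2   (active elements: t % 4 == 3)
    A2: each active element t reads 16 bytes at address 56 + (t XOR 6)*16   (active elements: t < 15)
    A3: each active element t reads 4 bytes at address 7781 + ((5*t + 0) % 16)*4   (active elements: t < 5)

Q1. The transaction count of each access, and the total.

A1: 4 transactions
A2: 3 transactions
A3: 2 transactions

Answer: 4,3,2; total 9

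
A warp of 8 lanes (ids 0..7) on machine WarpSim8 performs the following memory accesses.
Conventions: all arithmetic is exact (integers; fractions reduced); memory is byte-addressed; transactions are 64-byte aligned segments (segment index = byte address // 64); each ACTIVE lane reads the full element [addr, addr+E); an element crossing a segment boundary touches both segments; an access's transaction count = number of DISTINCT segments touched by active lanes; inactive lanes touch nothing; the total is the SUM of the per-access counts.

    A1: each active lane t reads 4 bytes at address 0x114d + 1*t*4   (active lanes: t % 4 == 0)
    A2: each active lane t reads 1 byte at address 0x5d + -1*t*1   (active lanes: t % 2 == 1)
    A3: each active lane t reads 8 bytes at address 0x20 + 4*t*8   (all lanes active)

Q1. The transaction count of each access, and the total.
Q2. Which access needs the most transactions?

A1: 1 transaction
A2: 1 transaction
A3: 5 transactions

Answer: 1,1,5; total 7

Answer: A3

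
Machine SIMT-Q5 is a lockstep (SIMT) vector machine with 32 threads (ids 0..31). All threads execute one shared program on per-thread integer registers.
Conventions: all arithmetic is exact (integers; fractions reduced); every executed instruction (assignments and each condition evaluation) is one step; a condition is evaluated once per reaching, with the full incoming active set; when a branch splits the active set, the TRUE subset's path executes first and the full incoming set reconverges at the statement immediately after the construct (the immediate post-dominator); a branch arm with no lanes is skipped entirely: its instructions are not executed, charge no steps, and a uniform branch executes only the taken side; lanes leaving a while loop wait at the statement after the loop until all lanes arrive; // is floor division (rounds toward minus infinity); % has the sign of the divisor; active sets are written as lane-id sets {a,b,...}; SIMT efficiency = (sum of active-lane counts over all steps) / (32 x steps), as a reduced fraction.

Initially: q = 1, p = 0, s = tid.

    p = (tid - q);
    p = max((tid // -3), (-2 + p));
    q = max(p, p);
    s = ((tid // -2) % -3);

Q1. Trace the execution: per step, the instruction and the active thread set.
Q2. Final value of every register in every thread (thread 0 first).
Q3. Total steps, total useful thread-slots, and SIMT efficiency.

step 0: p <- (tid - q)               {0,1,2,3,4,5,6,7,8,9,10,11,12,13,14,15,16,17,18,19,20,21,22,23,24,25,26,27,28,29,30,31}
step 1: p <- max((tid // -3), (-2 + p)) {0,1,2,3,4,5,6,7,8,9,10,11,12,13,14,15,16,17,18,19,20,21,22,23,24,25,26,27,28,29,30,31}
step 2: q <- max(p, p)               {0,1,2,3,4,5,6,7,8,9,10,11,12,13,14,15,16,17,18,19,20,21,22,23,24,25,26,27,28,29,30,31}
step 3: s <- ((tid // -2) % -3)      {0,1,2,3,4,5,6,7,8,9,10,11,12,13,14,15,16,17,18,19,20,21,22,23,24,25,26,27,28,29,30,31}

Answer: 4 steps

q: 0,-1,-1,0,1,2,3,4,5,6,7,8,9,10,11,12,13,14,15,16,17,18,19,20,21,22,23,24,25,26,27,28
p: 0,-1,-1,0,1,2,3,4,5,6,7,8,9,10,11,12,13,14,15,16,17,18,19,20,21,22,23,24,25,26,27,28
s: 0,-1,-1,-2,-2,0,0,-1,-1,-2,-2,0,0,-1,-1,-2,-2,0,0,-1,-1,-2,-2,0,0,-1,-1,-2,-2,0,0,-1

steps = 4; useful = 128; efficiency = 128/128 = 1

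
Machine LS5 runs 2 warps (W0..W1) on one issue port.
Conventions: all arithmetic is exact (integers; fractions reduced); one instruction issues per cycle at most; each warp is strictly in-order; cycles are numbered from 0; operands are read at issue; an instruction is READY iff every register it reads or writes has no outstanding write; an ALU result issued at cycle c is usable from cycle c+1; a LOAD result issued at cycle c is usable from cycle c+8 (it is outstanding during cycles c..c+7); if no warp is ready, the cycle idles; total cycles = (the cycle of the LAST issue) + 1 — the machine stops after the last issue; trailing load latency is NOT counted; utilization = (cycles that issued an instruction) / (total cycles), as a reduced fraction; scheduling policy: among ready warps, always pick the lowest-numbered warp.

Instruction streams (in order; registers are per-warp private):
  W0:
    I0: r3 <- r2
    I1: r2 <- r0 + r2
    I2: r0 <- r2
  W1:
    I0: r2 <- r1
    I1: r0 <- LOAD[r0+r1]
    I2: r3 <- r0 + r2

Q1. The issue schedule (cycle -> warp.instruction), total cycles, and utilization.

cycle 0: W0.I0
cycle 1: W0.I1
cycle 2: W0.I2
cycle 3: W1.I0
cycle 4: W1.I1
cycle 5: idle
cycle 6: idle
cycle 7: idle
cycle 8: idle
cycle 9: idle
cycle 10: idle
cycle 11: idle
cycle 12: W1.I2

Answer: 13 cycles, utilization 6/13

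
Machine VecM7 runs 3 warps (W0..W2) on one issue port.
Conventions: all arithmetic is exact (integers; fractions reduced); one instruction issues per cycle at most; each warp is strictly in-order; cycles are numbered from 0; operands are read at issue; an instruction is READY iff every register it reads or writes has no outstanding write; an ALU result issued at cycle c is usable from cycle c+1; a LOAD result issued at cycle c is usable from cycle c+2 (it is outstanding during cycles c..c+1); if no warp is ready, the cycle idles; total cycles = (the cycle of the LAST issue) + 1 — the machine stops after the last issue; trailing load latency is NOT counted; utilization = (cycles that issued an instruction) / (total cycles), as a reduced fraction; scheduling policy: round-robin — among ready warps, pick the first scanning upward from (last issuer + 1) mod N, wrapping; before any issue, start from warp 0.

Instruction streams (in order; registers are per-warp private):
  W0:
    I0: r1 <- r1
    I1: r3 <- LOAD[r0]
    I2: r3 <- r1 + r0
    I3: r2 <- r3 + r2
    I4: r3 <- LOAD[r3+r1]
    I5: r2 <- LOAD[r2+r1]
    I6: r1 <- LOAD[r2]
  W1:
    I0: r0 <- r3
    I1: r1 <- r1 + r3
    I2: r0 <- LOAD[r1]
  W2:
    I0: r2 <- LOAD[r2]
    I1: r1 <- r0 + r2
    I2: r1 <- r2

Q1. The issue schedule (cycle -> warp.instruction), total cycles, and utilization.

cycle 0: W0.I0
cycle 1: W1.I0
cycle 2: W2.I0
cycle 3: W0.I1
cycle 4: W1.I1
cycle 5: W2.I1
cycle 6: W0.I2
cycle 7: W1.I2
cycle 8: W2.I2
cycle 9: W0.I3
cycle 10: W0.I4
cycle 11: W0.I5
cycle 12: idle
cycle 13: W0.I6

Answer: 14 cycles, utilization 13/14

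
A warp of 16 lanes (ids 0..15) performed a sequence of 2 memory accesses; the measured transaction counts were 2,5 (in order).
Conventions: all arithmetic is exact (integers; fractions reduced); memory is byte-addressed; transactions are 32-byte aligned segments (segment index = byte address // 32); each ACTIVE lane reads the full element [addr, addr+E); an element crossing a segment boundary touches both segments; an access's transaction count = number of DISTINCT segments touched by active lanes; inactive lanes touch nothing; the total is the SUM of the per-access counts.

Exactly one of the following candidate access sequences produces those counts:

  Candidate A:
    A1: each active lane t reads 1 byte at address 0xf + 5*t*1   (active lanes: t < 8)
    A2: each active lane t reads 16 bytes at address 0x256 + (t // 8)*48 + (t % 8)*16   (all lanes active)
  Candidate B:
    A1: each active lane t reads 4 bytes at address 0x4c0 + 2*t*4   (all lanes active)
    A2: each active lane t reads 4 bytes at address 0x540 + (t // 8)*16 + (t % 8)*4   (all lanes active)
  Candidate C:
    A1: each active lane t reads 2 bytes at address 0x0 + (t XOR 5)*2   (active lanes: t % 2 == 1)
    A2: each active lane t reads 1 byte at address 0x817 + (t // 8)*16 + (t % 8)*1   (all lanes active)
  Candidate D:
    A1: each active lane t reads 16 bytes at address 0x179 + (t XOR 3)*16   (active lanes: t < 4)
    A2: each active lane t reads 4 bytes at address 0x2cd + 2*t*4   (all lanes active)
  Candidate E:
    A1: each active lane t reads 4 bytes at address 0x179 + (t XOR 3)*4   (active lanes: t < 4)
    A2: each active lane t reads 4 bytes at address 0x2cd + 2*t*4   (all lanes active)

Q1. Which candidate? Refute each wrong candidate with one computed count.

A: A2 gives 7 transactions, not 5
B: A1 gives 4 transactions, not 2
C: A1 gives 1 transaction, not 2
D: A1 gives 3 transactions, not 2
E: all counts match (2,5)

Answer: E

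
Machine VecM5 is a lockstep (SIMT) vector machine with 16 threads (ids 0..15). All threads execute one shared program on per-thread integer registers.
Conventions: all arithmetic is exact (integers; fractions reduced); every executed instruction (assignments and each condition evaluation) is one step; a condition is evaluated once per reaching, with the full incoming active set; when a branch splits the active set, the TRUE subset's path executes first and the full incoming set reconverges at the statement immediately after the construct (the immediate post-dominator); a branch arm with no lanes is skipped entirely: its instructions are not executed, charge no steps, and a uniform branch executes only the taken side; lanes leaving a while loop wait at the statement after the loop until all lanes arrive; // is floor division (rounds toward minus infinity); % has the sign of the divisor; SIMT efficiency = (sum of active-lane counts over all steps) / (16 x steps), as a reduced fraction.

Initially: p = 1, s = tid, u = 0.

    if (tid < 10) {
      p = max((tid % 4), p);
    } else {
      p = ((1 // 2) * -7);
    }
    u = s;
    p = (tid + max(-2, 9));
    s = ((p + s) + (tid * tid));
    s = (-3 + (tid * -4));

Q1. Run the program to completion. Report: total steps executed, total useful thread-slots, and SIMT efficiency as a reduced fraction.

Answer: 7 steps, 96 useful, 6/7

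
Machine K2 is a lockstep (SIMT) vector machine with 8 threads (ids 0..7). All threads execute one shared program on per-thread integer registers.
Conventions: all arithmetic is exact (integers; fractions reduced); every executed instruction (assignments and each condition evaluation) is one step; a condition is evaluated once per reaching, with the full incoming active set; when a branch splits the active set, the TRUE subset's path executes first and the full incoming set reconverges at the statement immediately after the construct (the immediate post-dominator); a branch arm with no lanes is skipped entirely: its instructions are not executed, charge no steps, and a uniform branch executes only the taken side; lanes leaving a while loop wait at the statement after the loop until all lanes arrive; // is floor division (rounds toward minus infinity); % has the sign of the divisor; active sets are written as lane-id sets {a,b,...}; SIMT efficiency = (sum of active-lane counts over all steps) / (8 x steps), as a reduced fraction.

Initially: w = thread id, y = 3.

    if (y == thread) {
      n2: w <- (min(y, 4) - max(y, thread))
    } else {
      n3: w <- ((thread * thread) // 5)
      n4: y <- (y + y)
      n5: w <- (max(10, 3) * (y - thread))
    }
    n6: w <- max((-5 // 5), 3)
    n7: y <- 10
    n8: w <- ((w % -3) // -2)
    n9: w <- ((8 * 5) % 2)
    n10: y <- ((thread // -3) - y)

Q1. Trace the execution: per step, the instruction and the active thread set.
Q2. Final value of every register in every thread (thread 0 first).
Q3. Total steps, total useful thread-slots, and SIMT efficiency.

step 0: eval (y == thread)           {0,1,2,3,4,5,6,7}
step 1: w <- (min(y, 4) - max(y, thread)) {3}
step 2: w <- ((thread * thread) // 5) {0,1,2,4,5,6,7}
step 3: y <- (y + y)                 {0,1,2,4,5,6,7}
step 4: w <- (max(10, 3) * (y - thread)) {0,1,2,4,5,6,7}
step 5: w <- max((-5 // 5), 3)       {0,1,2,3,4,5,6,7}
step 6: y <- 10                      {0,1,2,3,4,5,6,7}
step 7: w <- ((w % -3) // -2)        {0,1,2,3,4,5,6,7}
step 8: w <- ((8 * 5) % 2)           {0,1,2,3,4,5,6,7}
step 9: y <- ((thread // -3) - y)    {0,1,2,3,4,5,6,7}

Answer: 10 steps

w: 0,0,0,0,0,0,0,0
y: -10,-11,-11,-11,-12,-12,-12,-13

steps = 10; useful = 70; efficiency = 70/80 = 7/8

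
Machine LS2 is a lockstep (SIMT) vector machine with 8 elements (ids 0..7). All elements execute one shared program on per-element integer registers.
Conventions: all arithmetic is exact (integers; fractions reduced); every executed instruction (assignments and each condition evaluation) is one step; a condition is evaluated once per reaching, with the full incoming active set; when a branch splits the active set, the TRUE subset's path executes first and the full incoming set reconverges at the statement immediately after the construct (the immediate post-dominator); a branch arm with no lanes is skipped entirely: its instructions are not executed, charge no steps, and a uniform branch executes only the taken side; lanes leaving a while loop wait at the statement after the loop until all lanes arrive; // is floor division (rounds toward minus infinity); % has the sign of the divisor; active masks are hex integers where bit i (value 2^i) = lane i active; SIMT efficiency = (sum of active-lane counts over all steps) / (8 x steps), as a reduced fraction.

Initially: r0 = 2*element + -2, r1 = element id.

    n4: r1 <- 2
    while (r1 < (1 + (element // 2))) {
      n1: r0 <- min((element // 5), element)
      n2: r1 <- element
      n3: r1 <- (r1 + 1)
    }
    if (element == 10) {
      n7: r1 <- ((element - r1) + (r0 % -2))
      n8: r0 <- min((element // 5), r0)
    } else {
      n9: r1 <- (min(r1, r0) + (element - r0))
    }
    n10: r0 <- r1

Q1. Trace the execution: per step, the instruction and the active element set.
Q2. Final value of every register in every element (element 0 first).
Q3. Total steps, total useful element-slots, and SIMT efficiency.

step 0: r1 <- 2                      0xff
step 1: eval (r1 < (1 + (element // 2))) 0xff
step 2: r0 <- min((element // 5), element) 0xf0
step 3: r1 <- element                0xf0
step 4: r1 <- (r1 + 1)               0xf0
step 5: eval (r1 < (1 + (element // 2))) 0xf0
step 6: eval (element == 10)         0xff
step 7: r1 <- (min(r1, r0) + (element - r0)) 0xff
step 8: r0 <- r1                     0xff

Answer: 9 steps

r0: 0,1,2,1,4,5,6,7
r1: 0,1,2,1,4,5,6,7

steps = 9; useful = 56; efficiency = 56/72 = 7/9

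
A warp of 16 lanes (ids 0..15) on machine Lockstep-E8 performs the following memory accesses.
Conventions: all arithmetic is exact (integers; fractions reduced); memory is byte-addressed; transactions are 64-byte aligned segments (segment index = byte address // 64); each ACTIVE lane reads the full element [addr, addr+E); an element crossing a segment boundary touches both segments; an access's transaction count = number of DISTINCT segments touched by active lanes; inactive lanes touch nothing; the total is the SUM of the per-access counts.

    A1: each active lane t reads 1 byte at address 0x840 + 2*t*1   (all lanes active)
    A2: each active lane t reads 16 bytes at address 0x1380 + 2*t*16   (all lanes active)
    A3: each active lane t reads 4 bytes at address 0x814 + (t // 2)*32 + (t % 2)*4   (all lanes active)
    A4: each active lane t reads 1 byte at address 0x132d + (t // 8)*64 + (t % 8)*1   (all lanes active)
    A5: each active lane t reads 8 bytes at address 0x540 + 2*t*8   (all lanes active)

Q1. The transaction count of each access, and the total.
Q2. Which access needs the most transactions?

A1: 1 transaction
A2: 8 transactions
A3: 4 transactions
A4: 2 transactions
A5: 4 transactions

Answer: 1,8,4,2,4; total 19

Answer: A2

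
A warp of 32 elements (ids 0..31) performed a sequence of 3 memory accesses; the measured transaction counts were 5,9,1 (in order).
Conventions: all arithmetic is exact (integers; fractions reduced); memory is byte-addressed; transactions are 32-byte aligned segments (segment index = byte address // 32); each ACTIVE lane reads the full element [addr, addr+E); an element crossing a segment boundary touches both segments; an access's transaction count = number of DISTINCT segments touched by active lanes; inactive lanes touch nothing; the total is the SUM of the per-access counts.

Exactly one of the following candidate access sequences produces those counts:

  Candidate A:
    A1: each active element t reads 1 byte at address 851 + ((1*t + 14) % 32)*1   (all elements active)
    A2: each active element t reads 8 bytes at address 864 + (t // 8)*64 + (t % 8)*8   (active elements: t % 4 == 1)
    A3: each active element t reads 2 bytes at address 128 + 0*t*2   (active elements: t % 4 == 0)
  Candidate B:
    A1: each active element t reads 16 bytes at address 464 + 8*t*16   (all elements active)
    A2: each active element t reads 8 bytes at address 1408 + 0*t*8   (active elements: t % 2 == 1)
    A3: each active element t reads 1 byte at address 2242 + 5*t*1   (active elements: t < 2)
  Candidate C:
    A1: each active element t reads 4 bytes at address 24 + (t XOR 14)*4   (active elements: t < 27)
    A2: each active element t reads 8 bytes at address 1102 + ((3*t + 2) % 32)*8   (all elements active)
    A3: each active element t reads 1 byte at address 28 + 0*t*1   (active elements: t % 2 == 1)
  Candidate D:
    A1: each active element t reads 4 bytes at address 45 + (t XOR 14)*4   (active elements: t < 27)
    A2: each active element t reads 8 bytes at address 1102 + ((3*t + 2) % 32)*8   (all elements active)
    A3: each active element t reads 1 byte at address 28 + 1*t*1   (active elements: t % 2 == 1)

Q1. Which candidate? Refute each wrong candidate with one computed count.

A: A1 gives 2 transactions, not 5
B: A1 gives 32 transactions, not 5
D: A3 gives 2 transactions, not 1
C: all counts match (5,9,1)

Answer: C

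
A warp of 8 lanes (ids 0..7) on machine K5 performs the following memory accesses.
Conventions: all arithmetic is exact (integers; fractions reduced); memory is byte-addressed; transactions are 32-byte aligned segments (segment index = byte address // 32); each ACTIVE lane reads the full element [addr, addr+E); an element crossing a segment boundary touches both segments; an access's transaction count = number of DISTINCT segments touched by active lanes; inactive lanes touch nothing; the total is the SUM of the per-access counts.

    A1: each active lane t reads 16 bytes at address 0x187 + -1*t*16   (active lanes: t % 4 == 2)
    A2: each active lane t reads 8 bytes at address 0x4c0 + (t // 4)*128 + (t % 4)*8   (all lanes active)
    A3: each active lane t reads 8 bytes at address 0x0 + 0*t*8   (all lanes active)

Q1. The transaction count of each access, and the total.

A1: 2 transactions
A2: 2 transactions
A3: 1 transaction

Answer: 2,2,1; total 5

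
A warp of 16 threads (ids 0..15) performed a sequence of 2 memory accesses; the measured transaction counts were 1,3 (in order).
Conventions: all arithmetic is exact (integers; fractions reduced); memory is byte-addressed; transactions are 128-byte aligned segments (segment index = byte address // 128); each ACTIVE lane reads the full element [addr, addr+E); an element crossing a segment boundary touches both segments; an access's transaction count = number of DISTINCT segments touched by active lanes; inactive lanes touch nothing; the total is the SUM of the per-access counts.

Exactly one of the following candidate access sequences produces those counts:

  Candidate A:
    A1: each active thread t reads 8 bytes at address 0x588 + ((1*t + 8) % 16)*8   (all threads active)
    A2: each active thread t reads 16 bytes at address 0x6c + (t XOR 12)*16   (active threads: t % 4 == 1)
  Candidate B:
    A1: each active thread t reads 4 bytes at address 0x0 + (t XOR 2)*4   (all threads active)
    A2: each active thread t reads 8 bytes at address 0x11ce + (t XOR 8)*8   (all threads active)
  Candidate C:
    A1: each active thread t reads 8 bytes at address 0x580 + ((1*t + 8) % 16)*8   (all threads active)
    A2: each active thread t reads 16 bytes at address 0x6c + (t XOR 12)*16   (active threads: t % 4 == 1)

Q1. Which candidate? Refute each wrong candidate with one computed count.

A: A1 gives 2 transactions, not 1
B: A2 gives 2 transactions, not 3
C: all counts match (1,3)

Answer: C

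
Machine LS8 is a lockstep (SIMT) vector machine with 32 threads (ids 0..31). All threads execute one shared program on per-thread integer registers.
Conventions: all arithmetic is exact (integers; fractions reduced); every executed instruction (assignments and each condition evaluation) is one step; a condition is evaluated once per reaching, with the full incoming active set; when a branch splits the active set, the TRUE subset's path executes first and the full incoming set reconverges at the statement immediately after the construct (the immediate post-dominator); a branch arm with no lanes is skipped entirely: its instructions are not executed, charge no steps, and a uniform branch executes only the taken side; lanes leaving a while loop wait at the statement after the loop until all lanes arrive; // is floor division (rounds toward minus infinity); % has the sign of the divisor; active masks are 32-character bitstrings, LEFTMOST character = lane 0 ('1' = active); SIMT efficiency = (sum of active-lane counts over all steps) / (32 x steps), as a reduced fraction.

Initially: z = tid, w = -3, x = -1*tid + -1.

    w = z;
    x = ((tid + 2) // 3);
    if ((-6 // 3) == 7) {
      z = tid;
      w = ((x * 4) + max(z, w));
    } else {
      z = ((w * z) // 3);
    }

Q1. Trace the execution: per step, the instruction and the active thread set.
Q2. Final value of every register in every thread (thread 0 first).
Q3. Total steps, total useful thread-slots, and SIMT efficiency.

step 0: w <- z                       11111111111111111111111111111111
step 1: x <- ((tid + 2) // 3)        11111111111111111111111111111111
step 2: eval ((-6 // 3) == 7)        11111111111111111111111111111111
step 3: z <- ((w * z) // 3)          11111111111111111111111111111111

Answer: 4 steps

z: 0,0,1,3,5,8,12,16,21,27,33,40,48,56,65,75,85,96,108,120,133,147,161,176,192,208,225,243,261,280,300,320
w: 0,1,2,3,4,5,6,7,8,9,10,11,12,13,14,15,16,17,18,19,20,21,22,23,24,25,26,27,28,29,30,31
x: 0,1,1,1,2,2,2,3,3,3,4,4,4,5,5,5,6,6,6,7,7,7,8,8,8,9,9,9,10,10,10,11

steps = 4; useful = 128; efficiency = 128/128 = 1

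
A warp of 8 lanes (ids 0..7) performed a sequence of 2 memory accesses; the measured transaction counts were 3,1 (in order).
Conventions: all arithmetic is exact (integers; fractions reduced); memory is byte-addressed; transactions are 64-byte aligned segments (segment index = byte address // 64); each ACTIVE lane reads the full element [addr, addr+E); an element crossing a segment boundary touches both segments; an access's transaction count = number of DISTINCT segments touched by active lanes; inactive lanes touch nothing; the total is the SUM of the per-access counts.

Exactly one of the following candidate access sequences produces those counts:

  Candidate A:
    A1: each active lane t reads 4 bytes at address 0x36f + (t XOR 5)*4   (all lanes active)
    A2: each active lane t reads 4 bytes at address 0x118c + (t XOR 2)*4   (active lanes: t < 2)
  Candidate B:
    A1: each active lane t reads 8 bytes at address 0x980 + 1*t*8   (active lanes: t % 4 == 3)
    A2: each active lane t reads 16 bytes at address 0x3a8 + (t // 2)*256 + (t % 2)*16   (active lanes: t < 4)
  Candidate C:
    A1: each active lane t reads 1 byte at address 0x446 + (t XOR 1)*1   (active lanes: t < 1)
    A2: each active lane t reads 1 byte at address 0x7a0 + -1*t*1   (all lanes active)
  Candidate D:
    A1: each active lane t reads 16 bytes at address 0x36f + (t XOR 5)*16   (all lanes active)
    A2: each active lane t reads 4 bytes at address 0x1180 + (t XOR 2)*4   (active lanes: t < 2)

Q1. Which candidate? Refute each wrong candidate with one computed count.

A: A1 gives 2 transactions, not 3
B: A1 gives 1 transaction, not 3
C: A1 gives 1 transaction, not 3
D: all counts match (3,1)

Answer: D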